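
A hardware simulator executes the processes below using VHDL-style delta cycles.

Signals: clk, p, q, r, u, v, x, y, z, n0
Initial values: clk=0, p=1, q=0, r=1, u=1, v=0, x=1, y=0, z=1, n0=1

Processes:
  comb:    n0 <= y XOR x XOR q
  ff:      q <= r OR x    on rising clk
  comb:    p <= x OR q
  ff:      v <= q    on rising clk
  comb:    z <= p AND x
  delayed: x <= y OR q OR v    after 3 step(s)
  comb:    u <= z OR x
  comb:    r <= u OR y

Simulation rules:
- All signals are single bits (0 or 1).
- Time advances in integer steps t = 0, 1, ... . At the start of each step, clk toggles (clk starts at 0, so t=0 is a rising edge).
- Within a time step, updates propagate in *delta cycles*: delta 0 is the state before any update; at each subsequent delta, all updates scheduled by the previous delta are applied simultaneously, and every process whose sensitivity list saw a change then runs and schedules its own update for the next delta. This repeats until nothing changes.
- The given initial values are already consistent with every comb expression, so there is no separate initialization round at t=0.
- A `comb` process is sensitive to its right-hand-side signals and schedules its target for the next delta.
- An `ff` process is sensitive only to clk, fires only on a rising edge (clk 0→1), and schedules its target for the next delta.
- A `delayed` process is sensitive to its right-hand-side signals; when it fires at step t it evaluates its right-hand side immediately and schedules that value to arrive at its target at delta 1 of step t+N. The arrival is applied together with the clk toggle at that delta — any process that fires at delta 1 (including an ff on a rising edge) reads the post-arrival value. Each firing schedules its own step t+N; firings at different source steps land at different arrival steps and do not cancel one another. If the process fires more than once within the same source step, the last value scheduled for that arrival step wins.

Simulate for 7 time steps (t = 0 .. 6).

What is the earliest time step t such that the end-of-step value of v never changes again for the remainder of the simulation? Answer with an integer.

t=0 Δ0: q=0 v=0 z=1 u=1 clk=0 r=1 y=0 n0=1 x=1 p=1
  Δ1: clk:0→1
  Δ2: q:0→1
  Δ3: n0:1→0
  (3Δ to stable)
t=1 Δ0: q=1 v=0 z=1 u=1 clk=1 r=1 y=0 n0=0 x=1 p=1
  Δ1: clk:1→0
  (1Δ to stable)
t=2 Δ0: q=1 v=0 z=1 u=1 clk=0 r=1 y=0 n0=0 x=1 p=1
  Δ1: clk:0→1
  Δ2: v:0→1
  (2Δ to stable)
t=3 Δ0: q=1 v=1 z=1 u=1 clk=1 r=1 y=0 n0=0 x=1 p=1
  Δ1: clk:1→0
  (1Δ to stable)
t=4 Δ0: q=1 v=1 z=1 u=1 clk=0 r=1 y=0 n0=0 x=1 p=1
  Δ1: clk:0→1
  (1Δ to stable)
t=5 Δ0: q=1 v=1 z=1 u=1 clk=1 r=1 y=0 n0=0 x=1 p=1
  Δ1: clk:1→0
  (1Δ to stable)
t=6 Δ0: q=1 v=1 z=1 u=1 clk=0 r=1 y=0 n0=0 x=1 p=1
  Δ1: clk:0→1
  (1Δ to stable)

2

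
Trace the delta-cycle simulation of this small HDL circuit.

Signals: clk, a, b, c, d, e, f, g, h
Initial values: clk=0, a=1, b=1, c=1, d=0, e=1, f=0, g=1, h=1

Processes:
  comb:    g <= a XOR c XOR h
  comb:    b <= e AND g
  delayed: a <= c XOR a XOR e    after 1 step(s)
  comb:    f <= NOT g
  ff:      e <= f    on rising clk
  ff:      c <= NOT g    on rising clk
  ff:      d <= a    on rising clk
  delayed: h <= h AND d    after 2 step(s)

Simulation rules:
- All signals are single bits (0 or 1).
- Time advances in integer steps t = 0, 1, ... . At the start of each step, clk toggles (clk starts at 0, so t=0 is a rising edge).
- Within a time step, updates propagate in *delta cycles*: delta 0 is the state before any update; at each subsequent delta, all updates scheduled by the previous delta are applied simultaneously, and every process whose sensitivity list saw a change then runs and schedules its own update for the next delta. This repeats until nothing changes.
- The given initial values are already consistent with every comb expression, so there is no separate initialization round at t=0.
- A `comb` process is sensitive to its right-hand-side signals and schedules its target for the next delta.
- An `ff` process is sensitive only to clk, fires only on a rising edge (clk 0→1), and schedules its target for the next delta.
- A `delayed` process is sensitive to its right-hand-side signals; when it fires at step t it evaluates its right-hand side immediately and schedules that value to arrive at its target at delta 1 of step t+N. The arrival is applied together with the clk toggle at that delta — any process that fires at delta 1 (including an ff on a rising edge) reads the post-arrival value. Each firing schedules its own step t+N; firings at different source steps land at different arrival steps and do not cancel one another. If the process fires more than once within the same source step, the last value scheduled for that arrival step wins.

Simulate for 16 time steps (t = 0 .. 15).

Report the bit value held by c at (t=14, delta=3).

1

[bits: clk,d,g,f,c,e,h,a,b]
t=0: Δ0=001011111 Δ1=101011111 Δ2=111000111 Δ3=110000110 Δ4=110100110 | 4Δ
t=1: Δ0=110100110 Δ1=010100110 | 1Δ
t=2: Δ0=010100110 Δ1=110100110 Δ2=110111110 Δ3=111111110 Δ4=111011111 | 4Δ
t=3: Δ0=111011111 Δ1=011011111 | 1Δ
t=4: Δ0=011011111 Δ1=111011111 Δ2=111000111 Δ3=110000110 Δ4=110100110 | 4Δ
t=5: Δ0=110100110 Δ1=010100110 | 1Δ
t=6: Δ0=010100110 Δ1=110100110 Δ2=110111110 Δ3=111111110 Δ4=111011111 | 4Δ
t=7: Δ0=111011111 Δ1=011011111 | 1Δ
t=8: Δ0=011011111 Δ1=111011111 Δ2=111000111 Δ3=110000110 Δ4=110100110 | 4Δ
t=9: Δ0=110100110 Δ1=010100110 | 1Δ
t=10: Δ0=010100110 Δ1=110100110 Δ2=110111110 Δ3=111111110 Δ4=111011111 | 4Δ
t=11: Δ0=111011111 Δ1=011011111 | 1Δ
t=12: Δ0=011011111 Δ1=111011111 Δ2=111000111 Δ3=110000110 Δ4=110100110 | 4Δ
t=13: Δ0=110100110 Δ1=010100110 | 1Δ
t=14: Δ0=010100110 Δ1=110100110 Δ2=110111110 Δ3=111111110 Δ4=111011111 | 4Δ
t=15: Δ0=111011111 Δ1=011011111 | 1Δ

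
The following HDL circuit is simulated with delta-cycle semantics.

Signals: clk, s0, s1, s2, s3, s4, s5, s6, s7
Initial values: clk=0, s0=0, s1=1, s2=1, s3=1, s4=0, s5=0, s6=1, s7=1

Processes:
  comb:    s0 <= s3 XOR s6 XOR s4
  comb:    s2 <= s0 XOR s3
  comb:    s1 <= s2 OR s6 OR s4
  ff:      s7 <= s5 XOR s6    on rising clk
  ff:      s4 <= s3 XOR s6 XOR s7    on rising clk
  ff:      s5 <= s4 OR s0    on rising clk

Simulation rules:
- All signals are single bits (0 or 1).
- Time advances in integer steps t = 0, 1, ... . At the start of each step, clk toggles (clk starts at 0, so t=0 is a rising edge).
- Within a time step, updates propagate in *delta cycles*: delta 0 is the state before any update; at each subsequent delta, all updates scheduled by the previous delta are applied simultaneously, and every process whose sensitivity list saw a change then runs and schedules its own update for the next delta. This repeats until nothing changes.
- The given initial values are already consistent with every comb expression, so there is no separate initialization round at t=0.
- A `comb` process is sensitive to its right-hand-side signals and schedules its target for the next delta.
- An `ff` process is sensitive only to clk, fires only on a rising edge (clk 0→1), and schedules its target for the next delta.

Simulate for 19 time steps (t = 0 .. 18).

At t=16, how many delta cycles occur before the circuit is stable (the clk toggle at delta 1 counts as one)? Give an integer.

[bits: s5,s7,s4,s0,s3,s6,s2,clk,s1]
t=0: Δ0=010011101 Δ1=010011111 Δ2=011011111 Δ3=011111111 Δ4=011111011 | 4Δ
t=1: Δ0=011111011 Δ1=011111001 | 1Δ
t=2: Δ0=011111001 Δ1=011111011 Δ2=111111011 | 2Δ
t=3: Δ0=111111011 Δ1=111111001 | 1Δ
t=4: Δ0=111111001 Δ1=111111011 Δ2=101111011 | 2Δ
t=5: Δ0=101111011 Δ1=101111001 | 1Δ
t=6: Δ0=101111001 Δ1=101111011 Δ2=100111011 Δ3=100011011 Δ4=100011111 | 4Δ
t=7: Δ0=100011111 Δ1=100011101 | 1Δ
t=8: Δ0=100011101 Δ1=100011111 Δ2=000011111 | 2Δ
t=9: Δ0=000011111 Δ1=000011101 | 1Δ
t=10: Δ0=000011101 Δ1=000011111 Δ2=010011111 | 2Δ
t=11: Δ0=010011111 Δ1=010011101 | 1Δ
t=12: Δ0=010011101 Δ1=010011111 Δ2=011011111 Δ3=011111111 Δ4=011111011 | 4Δ
t=13: Δ0=011111011 Δ1=011111001 | 1Δ
t=14: Δ0=011111001 Δ1=011111011 Δ2=111111011 | 2Δ
t=15: Δ0=111111011 Δ1=111111001 | 1Δ
t=16: Δ0=111111001 Δ1=111111011 Δ2=101111011 | 2Δ
t=17: Δ0=101111011 Δ1=101111001 | 1Δ
t=18: Δ0=101111001 Δ1=101111011 Δ2=100111011 Δ3=100011011 Δ4=100011111 | 4Δ

2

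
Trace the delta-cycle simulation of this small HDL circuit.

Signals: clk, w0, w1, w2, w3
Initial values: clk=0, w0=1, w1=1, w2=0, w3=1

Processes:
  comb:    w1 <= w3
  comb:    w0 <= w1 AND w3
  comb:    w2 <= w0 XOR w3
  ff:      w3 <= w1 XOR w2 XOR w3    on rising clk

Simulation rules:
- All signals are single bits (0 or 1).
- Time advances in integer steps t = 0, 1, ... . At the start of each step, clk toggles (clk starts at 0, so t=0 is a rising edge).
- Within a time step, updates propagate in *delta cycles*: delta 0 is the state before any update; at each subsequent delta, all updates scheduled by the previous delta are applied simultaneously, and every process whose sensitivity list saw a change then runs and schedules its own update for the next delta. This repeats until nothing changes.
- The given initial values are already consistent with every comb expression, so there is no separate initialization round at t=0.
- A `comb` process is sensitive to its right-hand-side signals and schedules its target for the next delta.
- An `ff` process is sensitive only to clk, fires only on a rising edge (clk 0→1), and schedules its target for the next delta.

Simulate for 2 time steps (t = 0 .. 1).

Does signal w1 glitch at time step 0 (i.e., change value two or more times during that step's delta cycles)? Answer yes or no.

[bits: clk,w3,w1,w0,w2]
t=0: Δ0=01110 Δ1=11110 Δ2=10110 Δ3=10001 Δ4=10000 | 4Δ
t=1: Δ0=10000 Δ1=00000 | 1Δ

no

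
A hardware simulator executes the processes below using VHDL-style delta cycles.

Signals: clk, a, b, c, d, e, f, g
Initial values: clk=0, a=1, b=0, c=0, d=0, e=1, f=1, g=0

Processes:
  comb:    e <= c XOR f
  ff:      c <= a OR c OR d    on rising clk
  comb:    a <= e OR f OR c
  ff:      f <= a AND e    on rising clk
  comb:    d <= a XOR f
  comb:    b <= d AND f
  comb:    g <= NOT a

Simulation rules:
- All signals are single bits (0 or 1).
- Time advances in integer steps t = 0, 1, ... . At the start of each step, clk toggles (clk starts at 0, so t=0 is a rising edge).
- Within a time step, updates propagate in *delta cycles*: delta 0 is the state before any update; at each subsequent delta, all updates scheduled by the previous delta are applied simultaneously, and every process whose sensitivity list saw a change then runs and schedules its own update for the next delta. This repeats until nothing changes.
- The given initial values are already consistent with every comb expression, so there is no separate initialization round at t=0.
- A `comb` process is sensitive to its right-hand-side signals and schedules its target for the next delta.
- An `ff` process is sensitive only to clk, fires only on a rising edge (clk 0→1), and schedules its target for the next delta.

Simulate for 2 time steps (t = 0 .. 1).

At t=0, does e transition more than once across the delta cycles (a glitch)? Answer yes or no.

[bits: c,g,b,e,d,f,a,clk]
t=0: Δ0=00010110 Δ1=00010111 Δ2=10010111 Δ3=10000111 | 3Δ
t=1: Δ0=10000111 Δ1=10000110 | 1Δ

no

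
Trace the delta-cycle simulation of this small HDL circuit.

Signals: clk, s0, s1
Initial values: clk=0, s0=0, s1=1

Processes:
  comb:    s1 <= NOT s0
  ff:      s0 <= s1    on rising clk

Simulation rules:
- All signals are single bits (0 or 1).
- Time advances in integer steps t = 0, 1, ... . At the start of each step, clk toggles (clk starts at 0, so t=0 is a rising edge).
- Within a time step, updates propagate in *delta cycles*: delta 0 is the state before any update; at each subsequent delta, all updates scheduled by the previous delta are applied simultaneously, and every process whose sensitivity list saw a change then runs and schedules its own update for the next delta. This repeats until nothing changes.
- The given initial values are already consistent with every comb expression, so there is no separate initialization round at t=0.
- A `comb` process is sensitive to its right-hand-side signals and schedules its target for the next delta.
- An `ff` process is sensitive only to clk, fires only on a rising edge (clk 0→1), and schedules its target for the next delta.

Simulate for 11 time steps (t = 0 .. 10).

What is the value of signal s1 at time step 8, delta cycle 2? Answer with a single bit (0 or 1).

1

[bits: s0,clk,s1]
t=0: Δ0=001 Δ1=011 Δ2=111 Δ3=110 | 3Δ
t=1: Δ0=110 Δ1=100 | 1Δ
t=2: Δ0=100 Δ1=110 Δ2=010 Δ3=011 | 3Δ
t=3: Δ0=011 Δ1=001 | 1Δ
t=4: Δ0=001 Δ1=011 Δ2=111 Δ3=110 | 3Δ
t=5: Δ0=110 Δ1=100 | 1Δ
t=6: Δ0=100 Δ1=110 Δ2=010 Δ3=011 | 3Δ
t=7: Δ0=011 Δ1=001 | 1Δ
t=8: Δ0=001 Δ1=011 Δ2=111 Δ3=110 | 3Δ
t=9: Δ0=110 Δ1=100 | 1Δ
t=10: Δ0=100 Δ1=110 Δ2=010 Δ3=011 | 3Δ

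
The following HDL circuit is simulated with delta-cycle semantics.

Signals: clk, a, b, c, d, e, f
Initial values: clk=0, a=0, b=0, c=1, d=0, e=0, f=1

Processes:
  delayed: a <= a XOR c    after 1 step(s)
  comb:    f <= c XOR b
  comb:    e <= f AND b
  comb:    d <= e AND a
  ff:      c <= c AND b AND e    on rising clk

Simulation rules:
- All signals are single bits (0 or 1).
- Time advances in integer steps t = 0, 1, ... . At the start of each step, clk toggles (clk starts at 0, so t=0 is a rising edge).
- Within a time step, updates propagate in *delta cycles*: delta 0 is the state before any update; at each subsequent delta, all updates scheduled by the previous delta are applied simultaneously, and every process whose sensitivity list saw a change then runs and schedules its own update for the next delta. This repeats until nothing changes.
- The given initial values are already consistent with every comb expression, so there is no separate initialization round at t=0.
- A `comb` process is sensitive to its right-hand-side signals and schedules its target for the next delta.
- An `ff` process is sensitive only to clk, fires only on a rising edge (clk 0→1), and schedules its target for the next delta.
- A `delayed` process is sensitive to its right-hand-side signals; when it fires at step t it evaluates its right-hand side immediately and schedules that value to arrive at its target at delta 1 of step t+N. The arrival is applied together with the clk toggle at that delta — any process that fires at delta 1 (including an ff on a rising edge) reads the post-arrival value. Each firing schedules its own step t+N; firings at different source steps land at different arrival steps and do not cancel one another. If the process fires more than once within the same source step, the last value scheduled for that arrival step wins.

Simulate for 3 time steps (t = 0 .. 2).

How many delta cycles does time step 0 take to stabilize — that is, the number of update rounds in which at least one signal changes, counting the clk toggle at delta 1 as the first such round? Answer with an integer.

3

t=0 Δ0: f=1 e=0 c=1 d=0 b=0 clk=0 a=0
  Δ1: clk:0→1
  Δ2: c:1→0
  Δ3: f:1→0
  (3Δ to stable)
t=1 Δ0: f=0 e=0 c=0 d=0 b=0 clk=1 a=0
  Δ1: clk:1→0
  (1Δ to stable)
t=2 Δ0: f=0 e=0 c=0 d=0 b=0 clk=0 a=0
  Δ1: clk:0→1
  (1Δ to stable)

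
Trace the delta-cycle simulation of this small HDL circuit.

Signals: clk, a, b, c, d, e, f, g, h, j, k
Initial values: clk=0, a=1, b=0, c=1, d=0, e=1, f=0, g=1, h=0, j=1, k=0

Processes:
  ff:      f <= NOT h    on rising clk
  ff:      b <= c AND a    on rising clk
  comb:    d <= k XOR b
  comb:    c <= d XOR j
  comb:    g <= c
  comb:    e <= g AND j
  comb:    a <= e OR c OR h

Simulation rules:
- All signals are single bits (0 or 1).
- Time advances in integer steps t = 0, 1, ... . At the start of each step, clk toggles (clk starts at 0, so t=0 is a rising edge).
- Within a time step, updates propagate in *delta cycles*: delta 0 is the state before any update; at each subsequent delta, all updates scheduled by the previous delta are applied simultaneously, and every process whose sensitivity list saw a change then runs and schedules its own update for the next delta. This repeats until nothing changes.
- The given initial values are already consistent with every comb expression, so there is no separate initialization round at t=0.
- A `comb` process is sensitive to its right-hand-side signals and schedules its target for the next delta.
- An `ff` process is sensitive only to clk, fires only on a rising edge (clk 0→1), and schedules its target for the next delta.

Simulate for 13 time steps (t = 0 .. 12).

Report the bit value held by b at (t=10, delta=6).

0

[bits: clk,j,a,h,k,c,e,f,b,g,d]
t=0: Δ0=01100110010 Δ1=11100110010 Δ2=11100111110 Δ3=11100111111 Δ4=11100011111 Δ5=11100011101 Δ6=11100001101 Δ7=11000001101 | 7Δ
t=1: Δ0=11000001101 Δ1=01000001101 | 1Δ
t=2: Δ0=01000001101 Δ1=11000001101 Δ2=11000001001 Δ3=11000001000 Δ4=11000101000 Δ5=11100101010 Δ6=11100111010 | 6Δ
t=3: Δ0=11100111010 Δ1=01100111010 | 1Δ
t=4: Δ0=01100111010 Δ1=11100111010 Δ2=11100111110 Δ3=11100111111 Δ4=11100011111 Δ5=11100011101 Δ6=11100001101 Δ7=11000001101 | 7Δ
t=5: Δ0=11000001101 Δ1=01000001101 | 1Δ
t=6: Δ0=01000001101 Δ1=11000001101 Δ2=11000001001 Δ3=11000001000 Δ4=11000101000 Δ5=11100101010 Δ6=11100111010 | 6Δ
t=7: Δ0=11100111010 Δ1=01100111010 | 1Δ
t=8: Δ0=01100111010 Δ1=11100111010 Δ2=11100111110 Δ3=11100111111 Δ4=11100011111 Δ5=11100011101 Δ6=11100001101 Δ7=11000001101 | 7Δ
t=9: Δ0=11000001101 Δ1=01000001101 | 1Δ
t=10: Δ0=01000001101 Δ1=11000001101 Δ2=11000001001 Δ3=11000001000 Δ4=11000101000 Δ5=11100101010 Δ6=11100111010 | 6Δ
t=11: Δ0=11100111010 Δ1=01100111010 | 1Δ
t=12: Δ0=01100111010 Δ1=11100111010 Δ2=11100111110 Δ3=11100111111 Δ4=11100011111 Δ5=11100011101 Δ6=11100001101 Δ7=11000001101 | 7Δ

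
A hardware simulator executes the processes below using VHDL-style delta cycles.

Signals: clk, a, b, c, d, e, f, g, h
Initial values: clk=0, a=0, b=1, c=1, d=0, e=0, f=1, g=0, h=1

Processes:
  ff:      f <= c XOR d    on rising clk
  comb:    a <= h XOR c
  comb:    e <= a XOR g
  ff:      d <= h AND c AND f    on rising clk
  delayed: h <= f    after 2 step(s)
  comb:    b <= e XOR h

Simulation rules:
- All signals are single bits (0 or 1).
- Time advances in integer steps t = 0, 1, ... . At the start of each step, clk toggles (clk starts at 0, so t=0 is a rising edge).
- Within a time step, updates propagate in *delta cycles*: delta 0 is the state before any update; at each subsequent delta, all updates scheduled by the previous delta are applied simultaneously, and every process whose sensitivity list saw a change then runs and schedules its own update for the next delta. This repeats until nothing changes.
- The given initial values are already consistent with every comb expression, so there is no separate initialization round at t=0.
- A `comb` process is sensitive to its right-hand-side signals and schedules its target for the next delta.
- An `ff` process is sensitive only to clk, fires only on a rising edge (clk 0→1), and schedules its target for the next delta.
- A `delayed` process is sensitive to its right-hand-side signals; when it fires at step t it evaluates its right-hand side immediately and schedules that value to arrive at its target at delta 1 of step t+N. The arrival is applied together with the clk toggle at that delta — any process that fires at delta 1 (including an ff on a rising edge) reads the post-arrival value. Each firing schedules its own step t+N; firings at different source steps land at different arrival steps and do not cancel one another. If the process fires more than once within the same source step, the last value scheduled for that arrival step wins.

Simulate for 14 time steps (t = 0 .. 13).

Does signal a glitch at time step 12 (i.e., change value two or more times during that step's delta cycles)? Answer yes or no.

no

t=0 Δ0: c=1 e=0 a=0 h=1 b=1 f=1 d=0 g=0 clk=0
  Δ1: clk:0→1
  Δ2: d:0→1
  (2Δ to stable)
t=1 Δ0: c=1 e=0 a=0 h=1 b=1 f=1 d=1 g=0 clk=1
  Δ1: clk:1→0
  (1Δ to stable)
t=2 Δ0: c=1 e=0 a=0 h=1 b=1 f=1 d=1 g=0 clk=0
  Δ1: clk:0→1
  Δ2: f:1→0
  (2Δ to stable)
t=3 Δ0: c=1 e=0 a=0 h=1 b=1 f=0 d=1 g=0 clk=1
  Δ1: clk:1→0
  (1Δ to stable)
t=4 Δ0: c=1 e=0 a=0 h=1 b=1 f=0 d=1 g=0 clk=0
  Δ1: h:1→0, clk:0→1
  Δ2: a:0→1, b:1→0, d:1→0
  Δ3: e:0→1
  Δ4: b:0→1
  (4Δ to stable)
t=5 Δ0: c=1 e=1 a=1 h=0 b=1 f=0 d=0 g=0 clk=1
  Δ1: clk:1→0
  (1Δ to stable)
t=6 Δ0: c=1 e=1 a=1 h=0 b=1 f=0 d=0 g=0 clk=0
  Δ1: clk:0→1
  Δ2: f:0→1
  (2Δ to stable)
t=7 Δ0: c=1 e=1 a=1 h=0 b=1 f=1 d=0 g=0 clk=1
  Δ1: clk:1→0
  (1Δ to stable)
t=8 Δ0: c=1 e=1 a=1 h=0 b=1 f=1 d=0 g=0 clk=0
  Δ1: h:0→1, clk:0→1
  Δ2: a:1→0, b:1→0, d:0→1
  Δ3: e:1→0
  Δ4: b:0→1
  (4Δ to stable)
t=9 Δ0: c=1 e=0 a=0 h=1 b=1 f=1 d=1 g=0 clk=1
  Δ1: clk:1→0
  (1Δ to stable)
t=10 Δ0: c=1 e=0 a=0 h=1 b=1 f=1 d=1 g=0 clk=0
  Δ1: clk:0→1
  Δ2: f:1→0
  (2Δ to stable)
t=11 Δ0: c=1 e=0 a=0 h=1 b=1 f=0 d=1 g=0 clk=1
  Δ1: clk:1→0
  (1Δ to stable)
t=12 Δ0: c=1 e=0 a=0 h=1 b=1 f=0 d=1 g=0 clk=0
  Δ1: h:1→0, clk:0→1
  Δ2: a:0→1, b:1→0, d:1→0
  Δ3: e:0→1
  Δ4: b:0→1
  (4Δ to stable)
t=13 Δ0: c=1 e=1 a=1 h=0 b=1 f=0 d=0 g=0 clk=1
  Δ1: clk:1→0
  (1Δ to stable)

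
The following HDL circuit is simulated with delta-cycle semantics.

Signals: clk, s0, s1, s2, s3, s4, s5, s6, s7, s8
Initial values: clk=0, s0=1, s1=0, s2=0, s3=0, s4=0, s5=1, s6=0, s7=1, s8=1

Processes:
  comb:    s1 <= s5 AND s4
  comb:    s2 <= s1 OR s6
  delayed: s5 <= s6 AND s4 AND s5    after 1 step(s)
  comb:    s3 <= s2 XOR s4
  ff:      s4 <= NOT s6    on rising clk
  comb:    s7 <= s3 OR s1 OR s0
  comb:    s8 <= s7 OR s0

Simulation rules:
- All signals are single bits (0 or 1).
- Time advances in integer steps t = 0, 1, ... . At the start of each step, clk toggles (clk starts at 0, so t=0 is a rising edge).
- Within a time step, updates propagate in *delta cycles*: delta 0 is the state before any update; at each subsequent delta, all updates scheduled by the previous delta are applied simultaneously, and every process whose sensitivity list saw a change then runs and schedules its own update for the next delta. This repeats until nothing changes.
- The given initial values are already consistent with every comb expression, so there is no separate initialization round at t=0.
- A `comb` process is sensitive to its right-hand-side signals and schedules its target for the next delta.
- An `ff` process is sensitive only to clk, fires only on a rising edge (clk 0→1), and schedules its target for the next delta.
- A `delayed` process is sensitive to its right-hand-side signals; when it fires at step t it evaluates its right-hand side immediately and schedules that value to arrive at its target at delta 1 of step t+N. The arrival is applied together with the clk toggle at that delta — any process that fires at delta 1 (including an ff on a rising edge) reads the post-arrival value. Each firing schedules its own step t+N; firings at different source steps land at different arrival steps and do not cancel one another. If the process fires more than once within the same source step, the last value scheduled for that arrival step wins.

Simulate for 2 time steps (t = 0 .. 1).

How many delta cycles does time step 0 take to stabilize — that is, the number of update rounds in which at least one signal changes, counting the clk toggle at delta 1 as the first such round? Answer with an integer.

t=0 Δ0: s1=0 s4=0 s2=0 s0=1 clk=0 s3=0 s8=1 s5=1 s7=1 s6=0
  Δ1: clk:0→1
  Δ2: s4:0→1
  Δ3: s1:0→1, s3:0→1
  Δ4: s2:0→1
  Δ5: s3:1→0
  (5Δ to stable)
t=1 Δ0: s1=1 s4=1 s2=1 s0=1 clk=1 s3=0 s8=1 s5=1 s7=1 s6=0
  Δ1: clk:1→0, s5:1→0
  Δ2: s1:1→0
  Δ3: s2:1→0
  Δ4: s3:0→1
  (4Δ to stable)

5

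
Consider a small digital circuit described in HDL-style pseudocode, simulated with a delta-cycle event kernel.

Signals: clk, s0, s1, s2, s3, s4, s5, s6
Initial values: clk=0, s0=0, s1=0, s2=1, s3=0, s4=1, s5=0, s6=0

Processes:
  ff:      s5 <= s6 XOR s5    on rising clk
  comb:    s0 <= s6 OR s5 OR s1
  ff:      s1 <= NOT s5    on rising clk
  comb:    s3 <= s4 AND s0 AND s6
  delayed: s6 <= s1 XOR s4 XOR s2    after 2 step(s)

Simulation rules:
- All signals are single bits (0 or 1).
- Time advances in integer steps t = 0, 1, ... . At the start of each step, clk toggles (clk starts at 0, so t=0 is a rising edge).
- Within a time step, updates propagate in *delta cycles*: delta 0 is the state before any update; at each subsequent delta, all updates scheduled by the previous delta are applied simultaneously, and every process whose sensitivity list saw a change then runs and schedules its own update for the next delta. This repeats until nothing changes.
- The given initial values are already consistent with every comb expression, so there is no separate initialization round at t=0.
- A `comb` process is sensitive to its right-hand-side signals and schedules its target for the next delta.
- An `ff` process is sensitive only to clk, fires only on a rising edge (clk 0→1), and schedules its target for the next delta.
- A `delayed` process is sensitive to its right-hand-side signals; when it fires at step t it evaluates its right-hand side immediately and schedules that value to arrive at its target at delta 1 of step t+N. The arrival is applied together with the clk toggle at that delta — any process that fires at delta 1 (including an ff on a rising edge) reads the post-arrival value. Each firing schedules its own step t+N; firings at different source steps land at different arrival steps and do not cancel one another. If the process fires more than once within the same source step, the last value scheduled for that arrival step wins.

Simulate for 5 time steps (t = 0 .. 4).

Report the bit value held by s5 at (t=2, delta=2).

t0.Δ0 s4=1 s2=1 s0=0 s5=0 s6=0 s3=0 s1=0 clk=0
t0.Δ1 s4=1 s2=1 s0=0 s5=0 s6=0 s3=0 s1=0 clk=1
t0.Δ2 s4=1 s2=1 s0=0 s5=0 s6=0 s3=0 s1=1 clk=1
t0.Δ3 s4=1 s2=1 s0=1 s5=0 s6=0 s3=0 s1=1 clk=1
t1.Δ0 s4=1 s2=1 s0=1 s5=0 s6=0 s3=0 s1=1 clk=1
t1.Δ1 s4=1 s2=1 s0=1 s5=0 s6=0 s3=0 s1=1 clk=0
t2.Δ0 s4=1 s2=1 s0=1 s5=0 s6=0 s3=0 s1=1 clk=0
t2.Δ1 s4=1 s2=1 s0=1 s5=0 s6=1 s3=0 s1=1 clk=1
t2.Δ2 s4=1 s2=1 s0=1 s5=1 s6=1 s3=1 s1=1 clk=1
t3.Δ0 s4=1 s2=1 s0=1 s5=1 s6=1 s3=1 s1=1 clk=1
t3.Δ1 s4=1 s2=1 s0=1 s5=1 s6=1 s3=1 s1=1 clk=0
t4.Δ0 s4=1 s2=1 s0=1 s5=1 s6=1 s3=1 s1=1 clk=0
t4.Δ1 s4=1 s2=1 s0=1 s5=1 s6=1 s3=1 s1=1 clk=1
t4.Δ2 s4=1 s2=1 s0=1 s5=0 s6=1 s3=1 s1=0 clk=1

1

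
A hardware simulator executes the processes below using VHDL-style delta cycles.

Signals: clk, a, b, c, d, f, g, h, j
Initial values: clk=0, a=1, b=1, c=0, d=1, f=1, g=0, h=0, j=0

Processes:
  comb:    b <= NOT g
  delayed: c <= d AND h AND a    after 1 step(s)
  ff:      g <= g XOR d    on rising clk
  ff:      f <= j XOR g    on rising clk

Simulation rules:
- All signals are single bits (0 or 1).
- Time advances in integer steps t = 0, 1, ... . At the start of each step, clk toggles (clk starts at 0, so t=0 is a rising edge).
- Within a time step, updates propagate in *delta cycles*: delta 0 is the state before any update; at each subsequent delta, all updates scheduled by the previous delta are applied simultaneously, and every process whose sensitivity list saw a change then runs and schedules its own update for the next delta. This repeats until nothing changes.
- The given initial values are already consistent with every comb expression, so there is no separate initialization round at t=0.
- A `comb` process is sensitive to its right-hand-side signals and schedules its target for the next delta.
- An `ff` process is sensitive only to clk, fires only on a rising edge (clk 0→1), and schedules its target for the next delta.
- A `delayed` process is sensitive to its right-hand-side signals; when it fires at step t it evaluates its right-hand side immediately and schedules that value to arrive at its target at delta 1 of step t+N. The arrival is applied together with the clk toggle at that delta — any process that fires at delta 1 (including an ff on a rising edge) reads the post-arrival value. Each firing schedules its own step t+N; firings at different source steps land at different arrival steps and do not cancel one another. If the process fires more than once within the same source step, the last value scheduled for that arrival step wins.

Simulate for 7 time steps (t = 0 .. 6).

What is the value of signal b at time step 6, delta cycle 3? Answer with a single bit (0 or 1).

t=0 Δ0: clk=0 b=1 h=0 f=1 j=0 a=1 g=0 c=0 d=1
  Δ1: clk:0→1
  Δ2: f:1→0, g:0→1
  Δ3: b:1→0
  (3Δ to stable)
t=1 Δ0: clk=1 b=0 h=0 f=0 j=0 a=1 g=1 c=0 d=1
  Δ1: clk:1→0
  (1Δ to stable)
t=2 Δ0: clk=0 b=0 h=0 f=0 j=0 a=1 g=1 c=0 d=1
  Δ1: clk:0→1
  Δ2: f:0→1, g:1→0
  Δ3: b:0→1
  (3Δ to stable)
t=3 Δ0: clk=1 b=1 h=0 f=1 j=0 a=1 g=0 c=0 d=1
  Δ1: clk:1→0
  (1Δ to stable)
t=4 Δ0: clk=0 b=1 h=0 f=1 j=0 a=1 g=0 c=0 d=1
  Δ1: clk:0→1
  Δ2: f:1→0, g:0→1
  Δ3: b:1→0
  (3Δ to stable)
t=5 Δ0: clk=1 b=0 h=0 f=0 j=0 a=1 g=1 c=0 d=1
  Δ1: clk:1→0
  (1Δ to stable)
t=6 Δ0: clk=0 b=0 h=0 f=0 j=0 a=1 g=1 c=0 d=1
  Δ1: clk:0→1
  Δ2: f:0→1, g:1→0
  Δ3: b:0→1
  (3Δ to stable)

1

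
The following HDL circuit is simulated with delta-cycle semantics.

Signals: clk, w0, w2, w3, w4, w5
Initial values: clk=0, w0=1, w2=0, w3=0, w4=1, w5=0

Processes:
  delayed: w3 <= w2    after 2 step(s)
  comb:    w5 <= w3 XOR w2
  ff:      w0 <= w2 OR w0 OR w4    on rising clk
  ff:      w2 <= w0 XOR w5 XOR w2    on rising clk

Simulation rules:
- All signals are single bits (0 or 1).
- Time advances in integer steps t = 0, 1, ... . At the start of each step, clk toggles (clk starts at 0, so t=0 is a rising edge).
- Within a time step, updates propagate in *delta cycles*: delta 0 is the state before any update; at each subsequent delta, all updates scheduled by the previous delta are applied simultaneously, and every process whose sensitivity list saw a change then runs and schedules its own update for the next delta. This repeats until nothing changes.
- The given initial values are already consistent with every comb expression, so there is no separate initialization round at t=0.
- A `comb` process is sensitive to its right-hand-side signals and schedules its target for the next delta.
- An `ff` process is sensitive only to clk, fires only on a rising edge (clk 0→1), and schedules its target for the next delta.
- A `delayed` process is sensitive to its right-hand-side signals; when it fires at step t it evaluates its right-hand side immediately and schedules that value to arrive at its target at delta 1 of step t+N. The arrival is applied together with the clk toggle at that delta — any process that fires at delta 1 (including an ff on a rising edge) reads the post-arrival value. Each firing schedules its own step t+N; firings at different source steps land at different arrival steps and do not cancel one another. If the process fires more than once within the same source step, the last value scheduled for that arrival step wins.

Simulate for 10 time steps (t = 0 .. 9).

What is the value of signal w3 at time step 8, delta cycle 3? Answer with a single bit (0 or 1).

0

[bits: w0,w5,clk,w4,w3,w2]
t=0: Δ0=100100 Δ1=101100 Δ2=101101 Δ3=111101 | 3Δ
t=1: Δ0=111101 Δ1=110101 | 1Δ
t=2: Δ0=110101 Δ1=111111 Δ2=101111 | 2Δ
t=3: Δ0=101111 Δ1=100111 | 1Δ
t=4: Δ0=100111 Δ1=101111 Δ2=101110 Δ3=111110 | 3Δ
t=5: Δ0=111110 Δ1=110110 | 1Δ
t=6: Δ0=110110 Δ1=111100 Δ2=101100 | 2Δ
t=7: Δ0=101100 Δ1=100100 | 1Δ
t=8: Δ0=100100 Δ1=101100 Δ2=101101 Δ3=111101 | 3Δ
t=9: Δ0=111101 Δ1=110101 | 1Δ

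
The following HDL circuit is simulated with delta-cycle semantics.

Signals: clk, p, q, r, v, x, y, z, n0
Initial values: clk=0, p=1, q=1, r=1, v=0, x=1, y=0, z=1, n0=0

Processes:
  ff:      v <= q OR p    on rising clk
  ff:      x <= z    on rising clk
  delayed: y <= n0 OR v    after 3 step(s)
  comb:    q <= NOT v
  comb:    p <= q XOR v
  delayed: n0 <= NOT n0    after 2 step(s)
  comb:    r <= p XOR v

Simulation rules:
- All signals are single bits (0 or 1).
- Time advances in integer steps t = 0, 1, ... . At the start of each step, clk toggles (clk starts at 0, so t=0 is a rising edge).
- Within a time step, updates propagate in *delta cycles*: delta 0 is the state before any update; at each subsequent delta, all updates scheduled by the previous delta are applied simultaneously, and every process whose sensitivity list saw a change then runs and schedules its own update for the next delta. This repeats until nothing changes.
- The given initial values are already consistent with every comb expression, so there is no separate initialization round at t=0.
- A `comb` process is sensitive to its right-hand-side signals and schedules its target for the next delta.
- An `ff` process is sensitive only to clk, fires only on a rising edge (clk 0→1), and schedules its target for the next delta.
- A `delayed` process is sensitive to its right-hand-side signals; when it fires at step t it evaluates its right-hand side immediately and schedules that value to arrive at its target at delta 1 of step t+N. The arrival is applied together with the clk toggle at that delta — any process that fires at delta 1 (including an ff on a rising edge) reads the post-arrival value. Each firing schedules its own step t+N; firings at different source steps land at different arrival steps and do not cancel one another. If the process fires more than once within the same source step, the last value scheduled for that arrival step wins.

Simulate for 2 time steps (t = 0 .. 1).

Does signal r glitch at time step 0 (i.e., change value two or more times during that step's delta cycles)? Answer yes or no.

yes

[bits: z,p,y,q,v,r,clk,x,n0]
t=0: Δ0=110101010 Δ1=110101110 Δ2=110111110 Δ3=100010110 Δ4=110011110 Δ5=110010110 | 5Δ
t=1: Δ0=110010110 Δ1=110010010 | 1Δ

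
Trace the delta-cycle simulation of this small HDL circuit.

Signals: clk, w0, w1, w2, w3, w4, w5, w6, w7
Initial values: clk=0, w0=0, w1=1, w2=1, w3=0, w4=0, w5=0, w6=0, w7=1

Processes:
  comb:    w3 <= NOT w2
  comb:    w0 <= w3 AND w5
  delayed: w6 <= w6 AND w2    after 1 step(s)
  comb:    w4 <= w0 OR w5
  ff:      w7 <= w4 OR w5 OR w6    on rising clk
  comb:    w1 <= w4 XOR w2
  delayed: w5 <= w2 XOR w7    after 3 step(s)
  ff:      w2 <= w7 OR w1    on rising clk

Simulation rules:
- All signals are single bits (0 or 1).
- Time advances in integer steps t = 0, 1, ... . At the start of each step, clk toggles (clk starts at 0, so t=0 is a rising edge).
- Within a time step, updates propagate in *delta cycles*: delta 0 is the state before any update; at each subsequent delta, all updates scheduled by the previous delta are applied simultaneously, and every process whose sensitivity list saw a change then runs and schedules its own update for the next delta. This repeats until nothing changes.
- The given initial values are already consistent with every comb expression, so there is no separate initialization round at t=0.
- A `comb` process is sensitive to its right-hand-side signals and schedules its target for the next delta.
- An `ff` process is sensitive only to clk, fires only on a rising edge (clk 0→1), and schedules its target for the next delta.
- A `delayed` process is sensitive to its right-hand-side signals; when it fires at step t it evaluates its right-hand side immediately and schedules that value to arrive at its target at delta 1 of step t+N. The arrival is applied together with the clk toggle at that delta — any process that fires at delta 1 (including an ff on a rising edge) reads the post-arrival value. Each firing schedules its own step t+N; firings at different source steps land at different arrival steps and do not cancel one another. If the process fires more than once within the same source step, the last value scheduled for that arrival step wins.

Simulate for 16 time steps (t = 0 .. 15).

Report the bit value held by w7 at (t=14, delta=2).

1

t0.Δ0 w7=1 w1=1 w2=1 w3=0 w0=0 clk=0 w4=0 w6=0 w5=0
t0.Δ1 w7=1 w1=1 w2=1 w3=0 w0=0 clk=1 w4=0 w6=0 w5=0
t0.Δ2 w7=0 w1=1 w2=1 w3=0 w0=0 clk=1 w4=0 w6=0 w5=0
t1.Δ0 w7=0 w1=1 w2=1 w3=0 w0=0 clk=1 w4=0 w6=0 w5=0
t1.Δ1 w7=0 w1=1 w2=1 w3=0 w0=0 clk=0 w4=0 w6=0 w5=0
t2.Δ0 w7=0 w1=1 w2=1 w3=0 w0=0 clk=0 w4=0 w6=0 w5=0
t2.Δ1 w7=0 w1=1 w2=1 w3=0 w0=0 clk=1 w4=0 w6=0 w5=0
t3.Δ0 w7=0 w1=1 w2=1 w3=0 w0=0 clk=1 w4=0 w6=0 w5=0
t3.Δ1 w7=0 w1=1 w2=1 w3=0 w0=0 clk=0 w4=0 w6=0 w5=1
t3.Δ2 w7=0 w1=1 w2=1 w3=0 w0=0 clk=0 w4=1 w6=0 w5=1
t3.Δ3 w7=0 w1=0 w2=1 w3=0 w0=0 clk=0 w4=1 w6=0 w5=1
t4.Δ0 w7=0 w1=0 w2=1 w3=0 w0=0 clk=0 w4=1 w6=0 w5=1
t4.Δ1 w7=0 w1=0 w2=1 w3=0 w0=0 clk=1 w4=1 w6=0 w5=1
t4.Δ2 w7=1 w1=0 w2=0 w3=0 w0=0 clk=1 w4=1 w6=0 w5=1
t4.Δ3 w7=1 w1=1 w2=0 w3=1 w0=0 clk=1 w4=1 w6=0 w5=1
t4.Δ4 w7=1 w1=1 w2=0 w3=1 w0=1 clk=1 w4=1 w6=0 w5=1
t5.Δ0 w7=1 w1=1 w2=0 w3=1 w0=1 clk=1 w4=1 w6=0 w5=1
t5.Δ1 w7=1 w1=1 w2=0 w3=1 w0=1 clk=0 w4=1 w6=0 w5=1
t6.Δ0 w7=1 w1=1 w2=0 w3=1 w0=1 clk=0 w4=1 w6=0 w5=1
t6.Δ1 w7=1 w1=1 w2=0 w3=1 w0=1 clk=1 w4=1 w6=0 w5=1
t6.Δ2 w7=1 w1=1 w2=1 w3=1 w0=1 clk=1 w4=1 w6=0 w5=1
t6.Δ3 w7=1 w1=0 w2=1 w3=0 w0=1 clk=1 w4=1 w6=0 w5=1
t6.Δ4 w7=1 w1=0 w2=1 w3=0 w0=0 clk=1 w4=1 w6=0 w5=1
t7.Δ0 w7=1 w1=0 w2=1 w3=0 w0=0 clk=1 w4=1 w6=0 w5=1
t7.Δ1 w7=1 w1=0 w2=1 w3=0 w0=0 clk=0 w4=1 w6=0 w5=1
t8.Δ0 w7=1 w1=0 w2=1 w3=0 w0=0 clk=0 w4=1 w6=0 w5=1
t8.Δ1 w7=1 w1=0 w2=1 w3=0 w0=0 clk=1 w4=1 w6=0 w5=1
t9.Δ0 w7=1 w1=0 w2=1 w3=0 w0=0 clk=1 w4=1 w6=0 w5=1
t9.Δ1 w7=1 w1=0 w2=1 w3=0 w0=0 clk=0 w4=1 w6=0 w5=0
t9.Δ2 w7=1 w1=0 w2=1 w3=0 w0=0 clk=0 w4=0 w6=0 w5=0
t9.Δ3 w7=1 w1=1 w2=1 w3=0 w0=0 clk=0 w4=0 w6=0 w5=0
t10.Δ0 w7=1 w1=1 w2=1 w3=0 w0=0 clk=0 w4=0 w6=0 w5=0
t10.Δ1 w7=1 w1=1 w2=1 w3=0 w0=0 clk=1 w4=0 w6=0 w5=0
t10.Δ2 w7=0 w1=1 w2=1 w3=0 w0=0 clk=1 w4=0 w6=0 w5=0
t11.Δ0 w7=0 w1=1 w2=1 w3=0 w0=0 clk=1 w4=0 w6=0 w5=0
t11.Δ1 w7=0 w1=1 w2=1 w3=0 w0=0 clk=0 w4=0 w6=0 w5=0
t12.Δ0 w7=0 w1=1 w2=1 w3=0 w0=0 clk=0 w4=0 w6=0 w5=0
t12.Δ1 w7=0 w1=1 w2=1 w3=0 w0=0 clk=1 w4=0 w6=0 w5=0
t13.Δ0 w7=0 w1=1 w2=1 w3=0 w0=0 clk=1 w4=0 w6=0 w5=0
t13.Δ1 w7=0 w1=1 w2=1 w3=0 w0=0 clk=0 w4=0 w6=0 w5=1
t13.Δ2 w7=0 w1=1 w2=1 w3=0 w0=0 clk=0 w4=1 w6=0 w5=1
t13.Δ3 w7=0 w1=0 w2=1 w3=0 w0=0 clk=0 w4=1 w6=0 w5=1
t14.Δ0 w7=0 w1=0 w2=1 w3=0 w0=0 clk=0 w4=1 w6=0 w5=1
t14.Δ1 w7=0 w1=0 w2=1 w3=0 w0=0 clk=1 w4=1 w6=0 w5=1
t14.Δ2 w7=1 w1=0 w2=0 w3=0 w0=0 clk=1 w4=1 w6=0 w5=1
t14.Δ3 w7=1 w1=1 w2=0 w3=1 w0=0 clk=1 w4=1 w6=0 w5=1
t14.Δ4 w7=1 w1=1 w2=0 w3=1 w0=1 clk=1 w4=1 w6=0 w5=1
t15.Δ0 w7=1 w1=1 w2=0 w3=1 w0=1 clk=1 w4=1 w6=0 w5=1
t15.Δ1 w7=1 w1=1 w2=0 w3=1 w0=1 clk=0 w4=1 w6=0 w5=1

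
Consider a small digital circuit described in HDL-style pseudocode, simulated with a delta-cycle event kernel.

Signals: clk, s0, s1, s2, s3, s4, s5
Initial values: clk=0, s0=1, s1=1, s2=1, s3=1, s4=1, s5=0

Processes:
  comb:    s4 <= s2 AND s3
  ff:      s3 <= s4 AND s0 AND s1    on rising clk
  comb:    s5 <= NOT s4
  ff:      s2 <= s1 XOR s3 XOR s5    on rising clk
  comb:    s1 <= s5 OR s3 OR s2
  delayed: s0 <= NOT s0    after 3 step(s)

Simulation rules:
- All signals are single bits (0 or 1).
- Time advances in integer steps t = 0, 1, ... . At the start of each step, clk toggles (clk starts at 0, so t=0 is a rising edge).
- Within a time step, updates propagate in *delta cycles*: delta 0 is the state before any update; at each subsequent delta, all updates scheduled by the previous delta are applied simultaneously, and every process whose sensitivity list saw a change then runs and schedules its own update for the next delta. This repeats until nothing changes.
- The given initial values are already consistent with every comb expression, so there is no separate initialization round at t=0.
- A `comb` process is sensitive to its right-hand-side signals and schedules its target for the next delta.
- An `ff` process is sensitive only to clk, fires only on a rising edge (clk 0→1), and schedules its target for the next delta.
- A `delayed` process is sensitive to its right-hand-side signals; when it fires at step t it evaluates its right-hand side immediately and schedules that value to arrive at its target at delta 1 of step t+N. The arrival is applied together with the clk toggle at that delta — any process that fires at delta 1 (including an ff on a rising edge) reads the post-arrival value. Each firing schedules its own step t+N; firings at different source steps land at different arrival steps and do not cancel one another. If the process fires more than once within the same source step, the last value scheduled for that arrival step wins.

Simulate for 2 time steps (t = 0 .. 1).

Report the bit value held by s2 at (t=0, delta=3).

0

t=0 Δ0: s2=1 s5=0 s3=1 clk=0 s1=1 s0=1 s4=1
  Δ1: clk:0→1
  Δ2: s2:1→0
  Δ3: s4:1→0
  Δ4: s5:0→1
  (4Δ to stable)
t=1 Δ0: s2=0 s5=1 s3=1 clk=1 s1=1 s0=1 s4=0
  Δ1: clk:1→0
  (1Δ to stable)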